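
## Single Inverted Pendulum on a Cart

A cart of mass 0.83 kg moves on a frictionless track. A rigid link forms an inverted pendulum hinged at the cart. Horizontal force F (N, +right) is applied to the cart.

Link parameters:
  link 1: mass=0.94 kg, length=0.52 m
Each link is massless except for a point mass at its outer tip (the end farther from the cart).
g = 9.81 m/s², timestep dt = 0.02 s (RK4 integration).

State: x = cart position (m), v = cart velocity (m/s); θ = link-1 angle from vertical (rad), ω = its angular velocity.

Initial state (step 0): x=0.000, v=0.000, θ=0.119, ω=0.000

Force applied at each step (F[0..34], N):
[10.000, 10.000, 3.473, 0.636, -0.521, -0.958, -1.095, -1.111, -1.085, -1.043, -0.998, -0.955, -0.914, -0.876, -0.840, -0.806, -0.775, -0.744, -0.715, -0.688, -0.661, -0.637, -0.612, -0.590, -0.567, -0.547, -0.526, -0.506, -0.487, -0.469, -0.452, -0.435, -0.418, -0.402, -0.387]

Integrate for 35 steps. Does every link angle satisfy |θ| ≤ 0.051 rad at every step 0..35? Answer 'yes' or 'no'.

apply F[0]=+10.000 → step 1: x=0.002, v=0.212, θ=0.115, ω=-0.360
apply F[1]=+10.000 → step 2: x=0.008, v=0.426, θ=0.105, ω=-0.728
apply F[2]=+3.473 → step 3: x=0.018, v=0.488, θ=0.089, ω=-0.810
apply F[3]=+0.636 → step 4: x=0.027, v=0.486, θ=0.073, ω=-0.776
apply F[4]=-0.521 → step 5: x=0.037, v=0.459, θ=0.059, ω=-0.700
apply F[5]=-0.958 → step 6: x=0.046, v=0.425, θ=0.045, ω=-0.615
apply F[6]=-1.095 → step 7: x=0.054, v=0.390, θ=0.034, ω=-0.532
apply F[7]=-1.111 → step 8: x=0.061, v=0.357, θ=0.024, ω=-0.458
apply F[8]=-1.085 → step 9: x=0.068, v=0.327, θ=0.016, ω=-0.392
apply F[9]=-1.043 → step 10: x=0.074, v=0.299, θ=0.008, ω=-0.334
apply F[10]=-0.998 → step 11: x=0.080, v=0.274, θ=0.002, ω=-0.283
apply F[11]=-0.955 → step 12: x=0.085, v=0.251, θ=-0.003, ω=-0.240
apply F[12]=-0.914 → step 13: x=0.090, v=0.230, θ=-0.007, ω=-0.201
apply F[13]=-0.876 → step 14: x=0.095, v=0.211, θ=-0.011, ω=-0.168
apply F[14]=-0.840 → step 15: x=0.099, v=0.193, θ=-0.014, ω=-0.140
apply F[15]=-0.806 → step 16: x=0.102, v=0.177, θ=-0.017, ω=-0.115
apply F[16]=-0.775 → step 17: x=0.106, v=0.163, θ=-0.019, ω=-0.093
apply F[17]=-0.744 → step 18: x=0.109, v=0.149, θ=-0.020, ω=-0.074
apply F[18]=-0.715 → step 19: x=0.112, v=0.137, θ=-0.022, ω=-0.058
apply F[19]=-0.688 → step 20: x=0.114, v=0.125, θ=-0.023, ω=-0.044
apply F[20]=-0.661 → step 21: x=0.117, v=0.114, θ=-0.024, ω=-0.032
apply F[21]=-0.637 → step 22: x=0.119, v=0.104, θ=-0.024, ω=-0.022
apply F[22]=-0.612 → step 23: x=0.121, v=0.095, θ=-0.024, ω=-0.013
apply F[23]=-0.590 → step 24: x=0.123, v=0.086, θ=-0.025, ω=-0.006
apply F[24]=-0.567 → step 25: x=0.124, v=0.078, θ=-0.025, ω=0.001
apply F[25]=-0.547 → step 26: x=0.126, v=0.070, θ=-0.025, ω=0.006
apply F[26]=-0.526 → step 27: x=0.127, v=0.063, θ=-0.024, ω=0.011
apply F[27]=-0.506 → step 28: x=0.128, v=0.056, θ=-0.024, ω=0.015
apply F[28]=-0.487 → step 29: x=0.129, v=0.050, θ=-0.024, ω=0.018
apply F[29]=-0.469 → step 30: x=0.130, v=0.044, θ=-0.023, ω=0.021
apply F[30]=-0.452 → step 31: x=0.131, v=0.038, θ=-0.023, ω=0.023
apply F[31]=-0.435 → step 32: x=0.132, v=0.033, θ=-0.023, ω=0.025
apply F[32]=-0.418 → step 33: x=0.132, v=0.027, θ=-0.022, ω=0.026
apply F[33]=-0.402 → step 34: x=0.133, v=0.023, θ=-0.021, ω=0.028
apply F[34]=-0.387 → step 35: x=0.133, v=0.018, θ=-0.021, ω=0.028
Max |angle| over trajectory = 0.119 rad; bound = 0.051 → exceeded.

Answer: no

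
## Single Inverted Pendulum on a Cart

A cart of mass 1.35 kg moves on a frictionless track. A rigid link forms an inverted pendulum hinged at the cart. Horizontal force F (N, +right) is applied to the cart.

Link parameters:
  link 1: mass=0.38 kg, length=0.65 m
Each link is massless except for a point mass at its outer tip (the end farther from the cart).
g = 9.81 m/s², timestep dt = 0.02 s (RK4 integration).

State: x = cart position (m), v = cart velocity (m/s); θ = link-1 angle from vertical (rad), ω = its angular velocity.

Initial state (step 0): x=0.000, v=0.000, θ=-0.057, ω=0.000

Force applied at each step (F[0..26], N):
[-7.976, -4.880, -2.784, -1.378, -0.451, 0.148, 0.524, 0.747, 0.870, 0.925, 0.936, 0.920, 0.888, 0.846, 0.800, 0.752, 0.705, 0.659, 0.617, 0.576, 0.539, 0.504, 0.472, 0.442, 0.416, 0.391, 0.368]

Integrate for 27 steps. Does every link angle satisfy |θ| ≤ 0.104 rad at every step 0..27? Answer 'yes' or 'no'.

apply F[0]=-7.976 → step 1: x=-0.001, v=-0.115, θ=-0.055, ω=0.160
apply F[1]=-4.880 → step 2: x=-0.004, v=-0.184, θ=-0.051, ω=0.250
apply F[2]=-2.784 → step 3: x=-0.008, v=-0.223, θ=-0.046, ω=0.294
apply F[3]=-1.378 → step 4: x=-0.013, v=-0.241, θ=-0.040, ω=0.309
apply F[4]=-0.451 → step 5: x=-0.018, v=-0.246, θ=-0.034, ω=0.305
apply F[5]=+0.148 → step 6: x=-0.023, v=-0.242, θ=-0.028, ω=0.290
apply F[6]=+0.524 → step 7: x=-0.027, v=-0.233, θ=-0.022, ω=0.268
apply F[7]=+0.747 → step 8: x=-0.032, v=-0.220, θ=-0.017, ω=0.244
apply F[8]=+0.870 → step 9: x=-0.036, v=-0.207, θ=-0.012, ω=0.218
apply F[9]=+0.925 → step 10: x=-0.040, v=-0.192, θ=-0.008, ω=0.193
apply F[10]=+0.936 → step 11: x=-0.044, v=-0.178, θ=-0.005, ω=0.169
apply F[11]=+0.920 → step 12: x=-0.047, v=-0.164, θ=-0.002, ω=0.147
apply F[12]=+0.888 → step 13: x=-0.050, v=-0.151, θ=0.001, ω=0.127
apply F[13]=+0.846 → step 14: x=-0.053, v=-0.139, θ=0.004, ω=0.109
apply F[14]=+0.800 → step 15: x=-0.056, v=-0.127, θ=0.006, ω=0.092
apply F[15]=+0.752 → step 16: x=-0.058, v=-0.116, θ=0.007, ω=0.078
apply F[16]=+0.705 → step 17: x=-0.061, v=-0.106, θ=0.009, ω=0.065
apply F[17]=+0.659 → step 18: x=-0.063, v=-0.097, θ=0.010, ω=0.053
apply F[18]=+0.617 → step 19: x=-0.065, v=-0.089, θ=0.011, ω=0.043
apply F[19]=+0.576 → step 20: x=-0.066, v=-0.081, θ=0.012, ω=0.034
apply F[20]=+0.539 → step 21: x=-0.068, v=-0.073, θ=0.012, ω=0.027
apply F[21]=+0.504 → step 22: x=-0.069, v=-0.067, θ=0.013, ω=0.020
apply F[22]=+0.472 → step 23: x=-0.070, v=-0.060, θ=0.013, ω=0.014
apply F[23]=+0.442 → step 24: x=-0.072, v=-0.054, θ=0.013, ω=0.009
apply F[24]=+0.416 → step 25: x=-0.073, v=-0.049, θ=0.013, ω=0.005
apply F[25]=+0.391 → step 26: x=-0.074, v=-0.044, θ=0.013, ω=0.001
apply F[26]=+0.368 → step 27: x=-0.074, v=-0.039, θ=0.013, ω=-0.002
Max |angle| over trajectory = 0.057 rad; bound = 0.104 → within bound.

Answer: yes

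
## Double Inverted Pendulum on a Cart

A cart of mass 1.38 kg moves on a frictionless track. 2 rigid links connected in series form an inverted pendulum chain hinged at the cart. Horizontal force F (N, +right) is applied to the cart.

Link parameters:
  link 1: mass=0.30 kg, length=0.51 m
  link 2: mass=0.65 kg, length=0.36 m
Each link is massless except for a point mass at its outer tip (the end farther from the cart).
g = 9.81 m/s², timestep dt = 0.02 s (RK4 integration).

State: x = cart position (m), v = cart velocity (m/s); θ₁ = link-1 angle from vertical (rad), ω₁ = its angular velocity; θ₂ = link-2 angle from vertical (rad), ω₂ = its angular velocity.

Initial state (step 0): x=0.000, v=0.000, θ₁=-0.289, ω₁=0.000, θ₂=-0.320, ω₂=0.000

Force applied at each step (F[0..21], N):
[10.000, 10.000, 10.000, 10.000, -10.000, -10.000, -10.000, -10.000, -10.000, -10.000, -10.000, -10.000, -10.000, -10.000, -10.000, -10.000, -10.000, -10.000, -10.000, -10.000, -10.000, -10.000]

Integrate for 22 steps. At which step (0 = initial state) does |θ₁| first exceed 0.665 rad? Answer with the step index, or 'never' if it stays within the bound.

Answer: 12

Derivation:
apply F[0]=+10.000 → step 1: x=0.002, v=0.172, θ₁=-0.293, ω₁=-0.416, θ₂=-0.320, ω₂=-0.036
apply F[1]=+10.000 → step 2: x=0.007, v=0.344, θ₁=-0.306, ω₁=-0.839, θ₂=-0.321, ω₂=-0.062
apply F[2]=+10.000 → step 3: x=0.015, v=0.515, θ₁=-0.327, ω₁=-1.273, θ₂=-0.323, ω₂=-0.069
apply F[3]=+10.000 → step 4: x=0.027, v=0.684, θ₁=-0.357, ω₁=-1.722, θ₂=-0.324, ω₂=-0.053
apply F[4]=-10.000 → step 5: x=0.040, v=0.586, θ₁=-0.391, ω₁=-1.723, θ₂=-0.324, ω₂=0.028
apply F[5]=-10.000 → step 6: x=0.051, v=0.491, θ₁=-0.426, ω₁=-1.771, θ₂=-0.322, ω₂=0.165
apply F[6]=-10.000 → step 7: x=0.060, v=0.399, θ₁=-0.462, ω₁=-1.865, θ₂=-0.317, ω₂=0.357
apply F[7]=-10.000 → step 8: x=0.067, v=0.307, θ₁=-0.501, ω₁=-2.000, θ₂=-0.308, ω₂=0.603
apply F[8]=-10.000 → step 9: x=0.072, v=0.215, θ₁=-0.542, ω₁=-2.172, θ₂=-0.293, ω₂=0.897
apply F[9]=-10.000 → step 10: x=0.075, v=0.120, θ₁=-0.588, ω₁=-2.371, θ₂=-0.272, ω₂=1.228
apply F[10]=-10.000 → step 11: x=0.077, v=0.021, θ₁=-0.637, ω₁=-2.586, θ₂=-0.244, ω₂=1.580
apply F[11]=-10.000 → step 12: x=0.076, v=-0.084, θ₁=-0.691, ω₁=-2.802, θ₂=-0.209, ω₂=1.931
apply F[12]=-10.000 → step 13: x=0.073, v=-0.195, θ₁=-0.749, ω₁=-3.008, θ₂=-0.167, ω₂=2.263
apply F[13]=-10.000 → step 14: x=0.068, v=-0.313, θ₁=-0.812, ω₁=-3.197, θ₂=-0.118, ω₂=2.560
apply F[14]=-10.000 → step 15: x=0.061, v=-0.436, θ₁=-0.877, ω₁=-3.367, θ₂=-0.064, ω₂=2.817
apply F[15]=-10.000 → step 16: x=0.051, v=-0.563, θ₁=-0.946, ω₁=-3.521, θ₂=-0.006, ω₂=3.033
apply F[16]=-10.000 → step 17: x=0.038, v=-0.694, θ₁=-1.018, ω₁=-3.664, θ₂=0.057, ω₂=3.211
apply F[17]=-10.000 → step 18: x=0.023, v=-0.829, θ₁=-1.093, ω₁=-3.803, θ₂=0.122, ω₂=3.352
apply F[18]=-10.000 → step 19: x=0.005, v=-0.966, θ₁=-1.170, ω₁=-3.944, θ₂=0.191, ω₂=3.461
apply F[19]=-10.000 → step 20: x=-0.016, v=-1.105, θ₁=-1.250, ω₁=-4.095, θ₂=0.261, ω₂=3.536
apply F[20]=-10.000 → step 21: x=-0.039, v=-1.247, θ₁=-1.334, ω₁=-4.266, θ₂=0.332, ω₂=3.573
apply F[21]=-10.000 → step 22: x=-0.065, v=-1.393, θ₁=-1.421, ω₁=-4.468, θ₂=0.403, ω₂=3.565
|θ₁| = 0.691 > 0.665 first at step 12.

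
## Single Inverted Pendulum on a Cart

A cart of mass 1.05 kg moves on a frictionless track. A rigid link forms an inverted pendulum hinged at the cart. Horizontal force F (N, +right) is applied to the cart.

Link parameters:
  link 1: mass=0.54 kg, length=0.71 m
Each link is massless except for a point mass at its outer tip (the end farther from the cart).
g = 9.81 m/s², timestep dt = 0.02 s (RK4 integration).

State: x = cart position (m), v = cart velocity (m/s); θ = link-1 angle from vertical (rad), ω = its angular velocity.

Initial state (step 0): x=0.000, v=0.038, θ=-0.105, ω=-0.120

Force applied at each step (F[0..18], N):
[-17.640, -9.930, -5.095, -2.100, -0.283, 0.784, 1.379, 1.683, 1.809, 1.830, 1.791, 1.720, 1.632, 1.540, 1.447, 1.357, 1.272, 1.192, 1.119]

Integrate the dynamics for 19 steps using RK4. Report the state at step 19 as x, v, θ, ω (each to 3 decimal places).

Answer: x=-0.147, v=-0.190, θ=0.028, ω=0.072

Derivation:
apply F[0]=-17.640 → step 1: x=-0.002, v=-0.286, θ=-0.103, ω=0.305
apply F[1]=-9.930 → step 2: x=-0.010, v=-0.464, θ=-0.095, ω=0.527
apply F[2]=-5.095 → step 3: x=-0.020, v=-0.552, θ=-0.083, ω=0.626
apply F[3]=-2.100 → step 4: x=-0.031, v=-0.584, θ=-0.071, ω=0.650
apply F[4]=-0.283 → step 5: x=-0.043, v=-0.584, θ=-0.058, ω=0.631
apply F[5]=+0.784 → step 6: x=-0.055, v=-0.564, θ=-0.046, ω=0.589
apply F[6]=+1.379 → step 7: x=-0.066, v=-0.533, θ=-0.034, ω=0.535
apply F[7]=+1.683 → step 8: x=-0.076, v=-0.499, θ=-0.024, ω=0.478
apply F[8]=+1.809 → step 9: x=-0.086, v=-0.462, θ=-0.015, ω=0.421
apply F[9]=+1.830 → step 10: x=-0.094, v=-0.426, θ=-0.007, ω=0.368
apply F[10]=+1.791 → step 11: x=-0.103, v=-0.392, θ=-0.000, ω=0.318
apply F[11]=+1.720 → step 12: x=-0.110, v=-0.359, θ=0.005, ω=0.273
apply F[12]=+1.632 → step 13: x=-0.117, v=-0.329, θ=0.010, ω=0.233
apply F[13]=+1.540 → step 14: x=-0.123, v=-0.301, θ=0.015, ω=0.197
apply F[14]=+1.447 → step 15: x=-0.129, v=-0.275, θ=0.018, ω=0.165
apply F[15]=+1.357 → step 16: x=-0.134, v=-0.251, θ=0.021, ω=0.137
apply F[16]=+1.272 → step 17: x=-0.139, v=-0.229, θ=0.024, ω=0.112
apply F[17]=+1.192 → step 18: x=-0.143, v=-0.209, θ=0.026, ω=0.090
apply F[18]=+1.119 → step 19: x=-0.147, v=-0.190, θ=0.028, ω=0.072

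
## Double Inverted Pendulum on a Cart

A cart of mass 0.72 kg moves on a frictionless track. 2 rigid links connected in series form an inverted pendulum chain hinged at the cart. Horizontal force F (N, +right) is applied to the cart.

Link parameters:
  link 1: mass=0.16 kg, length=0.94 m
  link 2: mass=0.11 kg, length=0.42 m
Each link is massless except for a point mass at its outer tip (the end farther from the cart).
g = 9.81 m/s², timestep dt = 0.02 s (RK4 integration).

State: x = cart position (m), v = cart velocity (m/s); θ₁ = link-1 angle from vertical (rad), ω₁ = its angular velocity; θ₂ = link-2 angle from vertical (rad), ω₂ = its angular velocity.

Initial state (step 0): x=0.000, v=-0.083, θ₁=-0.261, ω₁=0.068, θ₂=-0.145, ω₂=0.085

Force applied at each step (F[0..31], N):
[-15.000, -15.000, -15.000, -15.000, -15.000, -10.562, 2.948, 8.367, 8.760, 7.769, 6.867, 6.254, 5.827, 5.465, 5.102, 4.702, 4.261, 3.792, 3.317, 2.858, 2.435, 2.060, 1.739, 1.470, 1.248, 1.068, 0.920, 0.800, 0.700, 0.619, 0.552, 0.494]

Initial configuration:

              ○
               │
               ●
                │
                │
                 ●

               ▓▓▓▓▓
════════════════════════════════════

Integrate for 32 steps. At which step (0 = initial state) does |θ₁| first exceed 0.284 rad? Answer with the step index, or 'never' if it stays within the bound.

apply F[0]=-15.000 → step 1: x=-0.006, v=-0.472, θ₁=-0.256, ω₁=0.391, θ₂=-0.142, ω₂=0.217
apply F[1]=-15.000 → step 2: x=-0.019, v=-0.863, θ₁=-0.245, ω₁=0.719, θ₂=-0.136, ω₂=0.342
apply F[2]=-15.000 → step 3: x=-0.040, v=-1.256, θ₁=-0.228, ω₁=1.056, θ₂=-0.128, ω₂=0.454
apply F[3]=-15.000 → step 4: x=-0.069, v=-1.653, θ₁=-0.203, ω₁=1.408, θ₂=-0.118, ω₂=0.545
apply F[4]=-15.000 → step 5: x=-0.106, v=-2.054, θ₁=-0.171, ω₁=1.776, θ₂=-0.107, ω₂=0.611
apply F[5]=-10.562 → step 6: x=-0.150, v=-2.338, θ₁=-0.133, ω₁=2.037, θ₂=-0.094, ω₂=0.646
apply F[6]=+2.948 → step 7: x=-0.196, v=-2.252, θ₁=-0.094, ω₁=1.920, θ₂=-0.081, ω₂=0.657
apply F[7]=+8.367 → step 8: x=-0.239, v=-2.016, θ₁=-0.058, ω₁=1.654, θ₂=-0.068, ω₂=0.657
apply F[8]=+8.760 → step 9: x=-0.277, v=-1.771, θ₁=-0.027, ω₁=1.386, θ₂=-0.055, ω₂=0.646
apply F[9]=+7.769 → step 10: x=-0.310, v=-1.554, θ₁=-0.002, ω₁=1.157, θ₂=-0.042, ω₂=0.624
apply F[10]=+6.867 → step 11: x=-0.339, v=-1.364, θ₁=0.019, ω₁=0.962, θ₂=-0.030, ω₂=0.592
apply F[11]=+6.254 → step 12: x=-0.365, v=-1.192, θ₁=0.037, ω₁=0.792, θ₂=-0.018, ω₂=0.554
apply F[12]=+5.827 → step 13: x=-0.387, v=-1.033, θ₁=0.051, ω₁=0.641, θ₂=-0.008, ω₂=0.509
apply F[13]=+5.465 → step 14: x=-0.406, v=-0.886, θ₁=0.062, ω₁=0.504, θ₂=0.002, ω₂=0.462
apply F[14]=+5.102 → step 15: x=-0.422, v=-0.749, θ₁=0.071, ω₁=0.382, θ₂=0.011, ω₂=0.413
apply F[15]=+4.702 → step 16: x=-0.436, v=-0.624, θ₁=0.078, ω₁=0.274, θ₂=0.018, ω₂=0.364
apply F[16]=+4.261 → step 17: x=-0.447, v=-0.512, θ₁=0.082, ω₁=0.180, θ₂=0.025, ω₂=0.317
apply F[17]=+3.792 → step 18: x=-0.457, v=-0.413, θ₁=0.085, ω₁=0.101, θ₂=0.031, ω₂=0.272
apply F[18]=+3.317 → step 19: x=-0.464, v=-0.327, θ₁=0.087, ω₁=0.036, θ₂=0.036, ω₂=0.229
apply F[19]=+2.858 → step 20: x=-0.470, v=-0.254, θ₁=0.087, ω₁=-0.016, θ₂=0.040, ω₂=0.190
apply F[20]=+2.435 → step 21: x=-0.474, v=-0.193, θ₁=0.086, ω₁=-0.056, θ₂=0.044, ω₂=0.154
apply F[21]=+2.060 → step 22: x=-0.478, v=-0.142, θ₁=0.085, ω₁=-0.086, θ₂=0.046, ω₂=0.122
apply F[22]=+1.739 → step 23: x=-0.480, v=-0.100, θ₁=0.083, ω₁=-0.108, θ₂=0.049, ω₂=0.093
apply F[23]=+1.470 → step 24: x=-0.482, v=-0.066, θ₁=0.080, ω₁=-0.123, θ₂=0.050, ω₂=0.067
apply F[24]=+1.248 → step 25: x=-0.483, v=-0.037, θ₁=0.078, ω₁=-0.133, θ₂=0.051, ω₂=0.045
apply F[25]=+1.068 → step 26: x=-0.483, v=-0.013, θ₁=0.075, ω₁=-0.139, θ₂=0.052, ω₂=0.025
apply F[26]=+0.920 → step 27: x=-0.483, v=0.007, θ₁=0.072, ω₁=-0.142, θ₂=0.052, ω₂=0.008
apply F[27]=+0.800 → step 28: x=-0.483, v=0.024, θ₁=0.070, ω₁=-0.143, θ₂=0.052, ω₂=-0.007
apply F[28]=+0.700 → step 29: x=-0.482, v=0.039, θ₁=0.067, ω₁=-0.141, θ₂=0.052, ω₂=-0.019
apply F[29]=+0.619 → step 30: x=-0.482, v=0.051, θ₁=0.064, ω₁=-0.139, θ₂=0.052, ω₂=-0.030
apply F[30]=+0.552 → step 31: x=-0.480, v=0.062, θ₁=0.061, ω₁=-0.136, θ₂=0.051, ω₂=-0.039
apply F[31]=+0.494 → step 32: x=-0.479, v=0.071, θ₁=0.058, ω₁=-0.132, θ₂=0.050, ω₂=-0.046
max |θ₁| = 0.261 ≤ 0.284 over all 33 states.

Answer: never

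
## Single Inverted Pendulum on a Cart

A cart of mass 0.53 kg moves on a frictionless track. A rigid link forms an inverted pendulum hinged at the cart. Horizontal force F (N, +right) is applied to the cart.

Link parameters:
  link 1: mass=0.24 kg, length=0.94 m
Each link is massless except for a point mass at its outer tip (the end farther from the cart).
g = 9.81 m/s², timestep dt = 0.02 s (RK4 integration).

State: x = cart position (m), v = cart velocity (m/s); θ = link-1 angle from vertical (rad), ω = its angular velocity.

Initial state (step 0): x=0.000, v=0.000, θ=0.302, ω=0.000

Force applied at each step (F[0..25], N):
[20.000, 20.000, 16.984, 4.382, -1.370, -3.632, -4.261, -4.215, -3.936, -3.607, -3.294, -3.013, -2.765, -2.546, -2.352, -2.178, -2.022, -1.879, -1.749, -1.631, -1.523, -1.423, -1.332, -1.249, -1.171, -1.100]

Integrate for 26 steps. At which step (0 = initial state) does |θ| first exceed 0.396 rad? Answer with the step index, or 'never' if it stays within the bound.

Answer: never

Derivation:
apply F[0]=+20.000 → step 1: x=0.007, v=0.702, θ=0.295, ω=-0.652
apply F[1]=+20.000 → step 2: x=0.028, v=1.410, θ=0.276, ω=-1.315
apply F[2]=+16.984 → step 3: x=0.062, v=2.016, θ=0.244, ω=-1.884
apply F[3]=+4.382 → step 4: x=0.104, v=2.166, θ=0.205, ω=-1.993
apply F[4]=-1.370 → step 5: x=0.147, v=2.105, θ=0.166, ω=-1.891
apply F[5]=-3.632 → step 6: x=0.188, v=1.960, θ=0.130, ω=-1.708
apply F[6]=-4.261 → step 7: x=0.225, v=1.793, θ=0.098, ω=-1.507
apply F[7]=-4.215 → step 8: x=0.259, v=1.628, θ=0.070, ω=-1.315
apply F[8]=-3.936 → step 9: x=0.290, v=1.476, θ=0.045, ω=-1.141
apply F[9]=-3.607 → step 10: x=0.318, v=1.337, θ=0.024, ω=-0.987
apply F[10]=-3.294 → step 11: x=0.344, v=1.211, θ=0.006, ω=-0.850
apply F[11]=-3.013 → step 12: x=0.367, v=1.098, θ=-0.010, ω=-0.730
apply F[12]=-2.765 → step 13: x=0.388, v=0.995, θ=-0.024, ω=-0.624
apply F[13]=-2.546 → step 14: x=0.407, v=0.902, θ=-0.035, ω=-0.531
apply F[14]=-2.352 → step 15: x=0.424, v=0.816, θ=-0.045, ω=-0.448
apply F[15]=-2.178 → step 16: x=0.440, v=0.738, θ=-0.053, ω=-0.376
apply F[16]=-2.022 → step 17: x=0.454, v=0.667, θ=-0.060, ω=-0.312
apply F[17]=-1.879 → step 18: x=0.466, v=0.602, θ=-0.066, ω=-0.256
apply F[18]=-1.749 → step 19: x=0.478, v=0.542, θ=-0.070, ω=-0.206
apply F[19]=-1.631 → step 20: x=0.488, v=0.487, θ=-0.074, ω=-0.163
apply F[20]=-1.523 → step 21: x=0.497, v=0.436, θ=-0.077, ω=-0.125
apply F[21]=-1.423 → step 22: x=0.506, v=0.390, θ=-0.079, ω=-0.092
apply F[22]=-1.332 → step 23: x=0.513, v=0.347, θ=-0.081, ω=-0.063
apply F[23]=-1.249 → step 24: x=0.519, v=0.307, θ=-0.082, ω=-0.037
apply F[24]=-1.171 → step 25: x=0.525, v=0.270, θ=-0.082, ω=-0.015
apply F[25]=-1.100 → step 26: x=0.530, v=0.236, θ=-0.082, ω=0.004
max |θ| = 0.302 ≤ 0.396 over all 27 states.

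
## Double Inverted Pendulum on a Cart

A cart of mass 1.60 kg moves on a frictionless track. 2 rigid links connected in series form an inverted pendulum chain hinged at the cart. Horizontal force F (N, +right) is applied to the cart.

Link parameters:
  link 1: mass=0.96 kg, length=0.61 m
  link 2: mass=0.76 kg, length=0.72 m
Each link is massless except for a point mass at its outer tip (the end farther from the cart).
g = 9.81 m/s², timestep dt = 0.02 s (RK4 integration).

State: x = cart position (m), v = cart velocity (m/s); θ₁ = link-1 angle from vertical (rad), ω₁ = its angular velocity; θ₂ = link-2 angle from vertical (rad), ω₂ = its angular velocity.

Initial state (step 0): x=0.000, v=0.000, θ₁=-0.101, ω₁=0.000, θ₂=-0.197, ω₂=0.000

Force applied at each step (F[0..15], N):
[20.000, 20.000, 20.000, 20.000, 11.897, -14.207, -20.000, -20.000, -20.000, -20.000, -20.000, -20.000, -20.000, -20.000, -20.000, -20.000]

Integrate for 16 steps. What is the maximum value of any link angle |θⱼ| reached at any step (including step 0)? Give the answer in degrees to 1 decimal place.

Answer: 32.4°

Derivation:
apply F[0]=+20.000 → step 1: x=0.003, v=0.268, θ₁=-0.105, ω₁=-0.450, θ₂=-0.197, ω₂=-0.039
apply F[1]=+20.000 → step 2: x=0.011, v=0.537, θ₁=-0.119, ω₁=-0.906, θ₂=-0.199, ω₂=-0.073
apply F[2]=+20.000 → step 3: x=0.024, v=0.807, θ₁=-0.142, ω₁=-1.374, θ₂=-0.200, ω₂=-0.098
apply F[3]=+20.000 → step 4: x=0.043, v=1.077, θ₁=-0.174, ω₁=-1.854, θ₂=-0.202, ω₂=-0.111
apply F[4]=+11.897 → step 5: x=0.066, v=1.248, θ₁=-0.214, ω₁=-2.190, θ₂=-0.205, ω₂=-0.114
apply F[5]=-14.207 → step 6: x=0.090, v=1.113, θ₁=-0.257, ω₁=-2.056, θ₂=-0.207, ω₂=-0.101
apply F[6]=-20.000 → step 7: x=0.110, v=0.920, θ₁=-0.296, ω₁=-1.857, θ₂=-0.209, ω₂=-0.068
apply F[7]=-20.000 → step 8: x=0.127, v=0.737, θ₁=-0.331, ω₁=-1.699, θ₂=-0.209, ω₂=-0.015
apply F[8]=-20.000 → step 9: x=0.140, v=0.563, θ₁=-0.364, ω₁=-1.577, θ₂=-0.209, ω₂=0.056
apply F[9]=-20.000 → step 10: x=0.149, v=0.397, θ₁=-0.395, ω₁=-1.489, θ₂=-0.207, ω₂=0.146
apply F[10]=-20.000 → step 11: x=0.156, v=0.237, θ₁=-0.424, ω₁=-1.431, θ₂=-0.203, ω₂=0.252
apply F[11]=-20.000 → step 12: x=0.159, v=0.083, θ₁=-0.452, ω₁=-1.400, θ₂=-0.197, ω₂=0.375
apply F[12]=-20.000 → step 13: x=0.159, v=-0.068, θ₁=-0.480, ω₁=-1.393, θ₂=-0.188, ω₂=0.513
apply F[13]=-20.000 → step 14: x=0.156, v=-0.215, θ₁=-0.508, ω₁=-1.408, θ₂=-0.176, ω₂=0.667
apply F[14]=-20.000 → step 15: x=0.150, v=-0.360, θ₁=-0.537, ω₁=-1.443, θ₂=-0.161, ω₂=0.835
apply F[15]=-20.000 → step 16: x=0.142, v=-0.504, θ₁=-0.566, ω₁=-1.494, θ₂=-0.143, ω₂=1.017
Max |angle| over trajectory = 0.566 rad = 32.4°.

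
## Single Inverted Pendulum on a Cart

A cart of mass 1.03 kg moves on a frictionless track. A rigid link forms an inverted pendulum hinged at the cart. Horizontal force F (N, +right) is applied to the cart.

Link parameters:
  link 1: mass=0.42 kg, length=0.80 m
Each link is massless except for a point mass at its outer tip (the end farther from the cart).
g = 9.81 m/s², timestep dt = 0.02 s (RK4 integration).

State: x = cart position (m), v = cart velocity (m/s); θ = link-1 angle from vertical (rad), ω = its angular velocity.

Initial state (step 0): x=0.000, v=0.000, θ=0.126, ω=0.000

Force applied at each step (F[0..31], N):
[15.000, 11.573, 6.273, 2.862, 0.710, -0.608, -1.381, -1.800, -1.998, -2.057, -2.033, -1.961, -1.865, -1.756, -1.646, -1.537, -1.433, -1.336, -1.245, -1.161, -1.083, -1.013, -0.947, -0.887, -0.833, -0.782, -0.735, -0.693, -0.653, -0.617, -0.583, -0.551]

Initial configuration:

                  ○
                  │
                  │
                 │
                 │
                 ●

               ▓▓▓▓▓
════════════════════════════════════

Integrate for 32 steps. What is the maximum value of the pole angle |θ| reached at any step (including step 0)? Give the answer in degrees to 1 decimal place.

apply F[0]=+15.000 → step 1: x=0.003, v=0.280, θ=0.123, ω=-0.316
apply F[1]=+11.573 → step 2: x=0.011, v=0.494, θ=0.114, ω=-0.553
apply F[2]=+6.273 → step 3: x=0.022, v=0.607, θ=0.102, ω=-0.667
apply F[3]=+2.862 → step 4: x=0.034, v=0.655, θ=0.088, ω=-0.703
apply F[4]=+0.710 → step 5: x=0.047, v=0.662, θ=0.074, ω=-0.693
apply F[5]=-0.608 → step 6: x=0.060, v=0.645, θ=0.061, ω=-0.655
apply F[6]=-1.381 → step 7: x=0.073, v=0.615, θ=0.048, ω=-0.603
apply F[7]=-1.800 → step 8: x=0.085, v=0.576, θ=0.037, ω=-0.545
apply F[8]=-1.998 → step 9: x=0.096, v=0.535, θ=0.026, ω=-0.486
apply F[9]=-2.057 → step 10: x=0.106, v=0.493, θ=0.017, ω=-0.428
apply F[10]=-2.033 → step 11: x=0.116, v=0.453, θ=0.009, ω=-0.375
apply F[11]=-1.961 → step 12: x=0.124, v=0.414, θ=0.002, ω=-0.325
apply F[12]=-1.865 → step 13: x=0.132, v=0.378, θ=-0.004, ω=-0.280
apply F[13]=-1.756 → step 14: x=0.140, v=0.345, θ=-0.009, ω=-0.240
apply F[14]=-1.646 → step 15: x=0.146, v=0.314, θ=-0.013, ω=-0.203
apply F[15]=-1.537 → step 16: x=0.152, v=0.285, θ=-0.017, ω=-0.171
apply F[16]=-1.433 → step 17: x=0.158, v=0.259, θ=-0.020, ω=-0.143
apply F[17]=-1.336 → step 18: x=0.163, v=0.234, θ=-0.023, ω=-0.118
apply F[18]=-1.245 → step 19: x=0.167, v=0.212, θ=-0.025, ω=-0.096
apply F[19]=-1.161 → step 20: x=0.171, v=0.192, θ=-0.027, ω=-0.077
apply F[20]=-1.083 → step 21: x=0.175, v=0.173, θ=-0.028, ω=-0.060
apply F[21]=-1.013 → step 22: x=0.178, v=0.155, θ=-0.029, ω=-0.045
apply F[22]=-0.947 → step 23: x=0.181, v=0.139, θ=-0.030, ω=-0.033
apply F[23]=-0.887 → step 24: x=0.184, v=0.125, θ=-0.030, ω=-0.022
apply F[24]=-0.833 → step 25: x=0.186, v=0.111, θ=-0.031, ω=-0.012
apply F[25]=-0.782 → step 26: x=0.188, v=0.098, θ=-0.031, ω=-0.004
apply F[26]=-0.735 → step 27: x=0.190, v=0.086, θ=-0.031, ω=0.003
apply F[27]=-0.693 → step 28: x=0.191, v=0.075, θ=-0.031, ω=0.010
apply F[28]=-0.653 → step 29: x=0.193, v=0.065, θ=-0.031, ω=0.015
apply F[29]=-0.617 → step 30: x=0.194, v=0.056, θ=-0.030, ω=0.019
apply F[30]=-0.583 → step 31: x=0.195, v=0.047, θ=-0.030, ω=0.023
apply F[31]=-0.551 → step 32: x=0.196, v=0.038, θ=-0.029, ω=0.026
Max |angle| over trajectory = 0.126 rad = 7.2°.

Answer: 7.2°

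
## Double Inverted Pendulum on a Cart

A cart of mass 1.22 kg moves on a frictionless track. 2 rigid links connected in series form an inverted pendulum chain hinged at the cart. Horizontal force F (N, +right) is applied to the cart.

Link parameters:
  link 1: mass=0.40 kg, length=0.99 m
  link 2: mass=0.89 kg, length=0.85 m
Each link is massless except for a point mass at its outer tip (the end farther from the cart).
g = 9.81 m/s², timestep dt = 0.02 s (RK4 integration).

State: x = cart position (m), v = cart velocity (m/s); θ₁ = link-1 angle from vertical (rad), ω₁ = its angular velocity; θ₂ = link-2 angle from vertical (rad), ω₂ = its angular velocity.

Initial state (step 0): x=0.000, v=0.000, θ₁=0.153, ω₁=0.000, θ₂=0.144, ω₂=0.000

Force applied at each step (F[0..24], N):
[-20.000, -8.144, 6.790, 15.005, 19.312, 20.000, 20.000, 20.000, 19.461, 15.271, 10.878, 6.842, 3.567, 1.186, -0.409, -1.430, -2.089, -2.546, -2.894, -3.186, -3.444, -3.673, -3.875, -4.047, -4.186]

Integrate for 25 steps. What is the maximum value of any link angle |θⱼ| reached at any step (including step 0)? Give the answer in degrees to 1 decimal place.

apply F[0]=-20.000 → step 1: x=-0.004, v=-0.350, θ₁=0.157, ω₁=0.383, θ₂=0.144, ω₂=-0.005
apply F[1]=-8.144 → step 2: x=-0.012, v=-0.512, θ₁=0.166, ω₁=0.582, θ₂=0.144, ω₂=-0.016
apply F[2]=+6.790 → step 3: x=-0.022, v=-0.436, θ₁=0.178, ω₁=0.554, θ₂=0.143, ω₂=-0.038
apply F[3]=+15.005 → step 4: x=-0.028, v=-0.234, θ₁=0.187, ω₁=0.409, θ₂=0.142, ω₂=-0.072
apply F[4]=+19.312 → step 5: x=-0.030, v=0.035, θ₁=0.194, ω₁=0.207, θ₂=0.140, ω₂=-0.117
apply F[5]=+20.000 → step 6: x=-0.027, v=0.313, θ₁=0.196, ω₁=0.001, θ₂=0.137, ω₂=-0.169
apply F[6]=+20.000 → step 7: x=-0.018, v=0.591, θ₁=0.194, ω₁=-0.204, θ₂=0.133, ω₂=-0.224
apply F[7]=+20.000 → step 8: x=-0.003, v=0.870, θ₁=0.188, ω₁=-0.411, θ₂=0.128, ω₂=-0.279
apply F[8]=+19.461 → step 9: x=0.017, v=1.144, θ₁=0.177, ω₁=-0.617, θ₂=0.122, ω₂=-0.330
apply F[9]=+15.271 → step 10: x=0.042, v=1.355, θ₁=0.163, ω₁=-0.768, θ₂=0.115, ω₂=-0.372
apply F[10]=+10.878 → step 11: x=0.071, v=1.501, θ₁=0.147, ω₁=-0.863, θ₂=0.108, ω₂=-0.406
apply F[11]=+6.842 → step 12: x=0.101, v=1.586, θ₁=0.129, ω₁=-0.906, θ₂=0.099, ω₂=-0.431
apply F[12]=+3.567 → step 13: x=0.133, v=1.621, θ₁=0.111, ω₁=-0.908, θ₂=0.090, ω₂=-0.448
apply F[13]=+1.186 → step 14: x=0.166, v=1.622, θ₁=0.093, ω₁=-0.881, θ₂=0.081, ω₂=-0.459
apply F[14]=-0.409 → step 15: x=0.198, v=1.599, θ₁=0.076, ω₁=-0.839, θ₂=0.072, ω₂=-0.465
apply F[15]=-1.430 → step 16: x=0.230, v=1.563, θ₁=0.060, ω₁=-0.788, θ₂=0.063, ω₂=-0.465
apply F[16]=-2.089 → step 17: x=0.260, v=1.519, θ₁=0.045, ω₁=-0.736, θ₂=0.053, ω₂=-0.461
apply F[17]=-2.546 → step 18: x=0.290, v=1.470, θ₁=0.031, ω₁=-0.683, θ₂=0.044, ω₂=-0.454
apply F[18]=-2.894 → step 19: x=0.319, v=1.418, θ₁=0.017, ω₁=-0.632, θ₂=0.035, ω₂=-0.443
apply F[19]=-3.186 → step 20: x=0.347, v=1.363, θ₁=0.005, ω₁=-0.583, θ₂=0.027, ω₂=-0.429
apply F[20]=-3.444 → step 21: x=0.374, v=1.307, θ₁=-0.006, ω₁=-0.536, θ₂=0.018, ω₂=-0.413
apply F[21]=-3.673 → step 22: x=0.399, v=1.249, θ₁=-0.016, ω₁=-0.490, θ₂=0.010, ω₂=-0.395
apply F[22]=-3.875 → step 23: x=0.424, v=1.189, θ₁=-0.025, ω₁=-0.446, θ₂=0.002, ω₂=-0.375
apply F[23]=-4.047 → step 24: x=0.447, v=1.129, θ₁=-0.034, ω₁=-0.403, θ₂=-0.005, ω₂=-0.354
apply F[24]=-4.186 → step 25: x=0.469, v=1.068, θ₁=-0.042, ω₁=-0.362, θ₂=-0.012, ω₂=-0.333
Max |angle| over trajectory = 0.196 rad = 11.2°.

Answer: 11.2°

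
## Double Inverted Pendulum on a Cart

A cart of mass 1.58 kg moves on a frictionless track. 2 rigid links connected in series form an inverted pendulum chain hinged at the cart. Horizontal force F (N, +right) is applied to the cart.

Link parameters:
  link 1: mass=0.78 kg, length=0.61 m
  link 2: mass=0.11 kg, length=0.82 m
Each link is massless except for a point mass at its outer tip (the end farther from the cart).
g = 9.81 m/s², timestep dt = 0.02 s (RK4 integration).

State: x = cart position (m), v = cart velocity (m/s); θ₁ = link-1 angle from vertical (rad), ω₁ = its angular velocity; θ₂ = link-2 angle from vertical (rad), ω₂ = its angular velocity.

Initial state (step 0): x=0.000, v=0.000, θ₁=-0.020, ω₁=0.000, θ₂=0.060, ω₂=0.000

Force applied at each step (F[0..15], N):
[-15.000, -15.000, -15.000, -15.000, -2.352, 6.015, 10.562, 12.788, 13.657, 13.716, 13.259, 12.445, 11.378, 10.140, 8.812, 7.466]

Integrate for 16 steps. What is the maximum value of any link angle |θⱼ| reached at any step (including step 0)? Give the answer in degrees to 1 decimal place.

Answer: 8.7°

Derivation:
apply F[0]=-15.000 → step 1: x=-0.002, v=-0.188, θ₁=-0.017, ω₁=0.298, θ₂=0.060, ω₂=0.022
apply F[1]=-15.000 → step 2: x=-0.008, v=-0.376, θ₁=-0.008, ω₁=0.599, θ₂=0.061, ω₂=0.042
apply F[2]=-15.000 → step 3: x=-0.017, v=-0.566, θ₁=0.007, ω₁=0.907, θ₂=0.062, ω₂=0.058
apply F[3]=-15.000 → step 4: x=-0.030, v=-0.758, θ₁=0.028, ω₁=1.225, θ₂=0.063, ω₂=0.070
apply F[4]=-2.352 → step 5: x=-0.046, v=-0.791, θ₁=0.053, ω₁=1.293, θ₂=0.065, ω₂=0.075
apply F[5]=+6.015 → step 6: x=-0.061, v=-0.722, θ₁=0.078, ω₁=1.200, θ₂=0.066, ω₂=0.075
apply F[6]=+10.562 → step 7: x=-0.074, v=-0.598, θ₁=0.101, ω₁=1.028, θ₂=0.068, ω₂=0.069
apply F[7]=+12.788 → step 8: x=-0.084, v=-0.448, θ₁=0.119, ω₁=0.821, θ₂=0.069, ω₂=0.057
apply F[8]=+13.657 → step 9: x=-0.092, v=-0.290, θ₁=0.133, ω₁=0.608, θ₂=0.070, ω₂=0.041
apply F[9]=+13.716 → step 10: x=-0.096, v=-0.133, θ₁=0.143, ω₁=0.401, θ₂=0.070, ω₂=0.020
apply F[10]=+13.259 → step 11: x=-0.097, v=0.017, θ₁=0.150, ω₁=0.208, θ₂=0.071, ω₂=-0.002
apply F[11]=+12.445 → step 12: x=-0.095, v=0.156, θ₁=0.152, ω₁=0.035, θ₂=0.070, ω₂=-0.026
apply F[12]=+11.378 → step 13: x=-0.091, v=0.282, θ₁=0.151, ω₁=-0.117, θ₂=0.070, ω₂=-0.050
apply F[13]=+10.140 → step 14: x=-0.084, v=0.393, θ₁=0.148, ω₁=-0.245, θ₂=0.068, ω₂=-0.074
apply F[14]=+8.812 → step 15: x=-0.076, v=0.488, θ₁=0.142, ω₁=-0.348, θ₂=0.067, ω₂=-0.096
apply F[15]=+7.466 → step 16: x=-0.065, v=0.566, θ₁=0.134, ω₁=-0.429, θ₂=0.065, ω₂=-0.117
Max |angle| over trajectory = 0.152 rad = 8.7°.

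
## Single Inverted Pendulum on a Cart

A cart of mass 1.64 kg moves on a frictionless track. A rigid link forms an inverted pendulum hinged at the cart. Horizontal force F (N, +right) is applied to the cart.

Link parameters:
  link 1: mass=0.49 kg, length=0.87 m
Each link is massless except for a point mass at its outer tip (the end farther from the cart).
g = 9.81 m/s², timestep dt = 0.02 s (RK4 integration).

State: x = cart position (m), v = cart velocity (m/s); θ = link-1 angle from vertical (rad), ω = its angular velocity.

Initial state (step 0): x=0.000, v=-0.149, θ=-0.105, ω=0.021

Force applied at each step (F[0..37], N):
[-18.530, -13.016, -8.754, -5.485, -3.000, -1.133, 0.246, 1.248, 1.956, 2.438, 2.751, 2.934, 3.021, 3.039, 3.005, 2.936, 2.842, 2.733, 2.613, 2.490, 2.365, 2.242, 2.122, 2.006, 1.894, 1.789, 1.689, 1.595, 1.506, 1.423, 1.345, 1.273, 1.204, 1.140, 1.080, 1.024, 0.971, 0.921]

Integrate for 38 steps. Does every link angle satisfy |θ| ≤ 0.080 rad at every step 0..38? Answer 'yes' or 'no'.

apply F[0]=-18.530 → step 1: x=-0.005, v=-0.368, θ=-0.102, ω=0.248
apply F[1]=-13.016 → step 2: x=-0.014, v=-0.521, θ=-0.096, ω=0.400
apply F[2]=-8.754 → step 3: x=-0.025, v=-0.622, θ=-0.087, ω=0.496
apply F[3]=-5.485 → step 4: x=-0.039, v=-0.684, θ=-0.076, ω=0.548
apply F[4]=-3.000 → step 5: x=-0.053, v=-0.717, θ=-0.065, ω=0.570
apply F[5]=-1.133 → step 6: x=-0.067, v=-0.727, θ=-0.054, ω=0.568
apply F[6]=+0.246 → step 7: x=-0.081, v=-0.721, θ=-0.043, ω=0.551
apply F[7]=+1.248 → step 8: x=-0.096, v=-0.704, θ=-0.032, ω=0.522
apply F[8]=+1.956 → step 9: x=-0.110, v=-0.679, θ=-0.022, ω=0.487
apply F[9]=+2.438 → step 10: x=-0.123, v=-0.648, θ=-0.013, ω=0.448
apply F[10]=+2.751 → step 11: x=-0.135, v=-0.614, θ=-0.004, ω=0.407
apply F[11]=+2.934 → step 12: x=-0.147, v=-0.578, θ=0.004, ω=0.366
apply F[12]=+3.021 → step 13: x=-0.159, v=-0.542, θ=0.011, ω=0.326
apply F[13]=+3.039 → step 14: x=-0.169, v=-0.505, θ=0.017, ω=0.287
apply F[14]=+3.005 → step 15: x=-0.179, v=-0.470, θ=0.022, ω=0.251
apply F[15]=+2.936 → step 16: x=-0.188, v=-0.436, θ=0.027, ω=0.217
apply F[16]=+2.842 → step 17: x=-0.196, v=-0.403, θ=0.031, ω=0.185
apply F[17]=+2.733 → step 18: x=-0.204, v=-0.371, θ=0.034, ω=0.157
apply F[18]=+2.613 → step 19: x=-0.211, v=-0.341, θ=0.037, ω=0.131
apply F[19]=+2.490 → step 20: x=-0.218, v=-0.313, θ=0.039, ω=0.107
apply F[20]=+2.365 → step 21: x=-0.224, v=-0.287, θ=0.041, ω=0.086
apply F[21]=+2.242 → step 22: x=-0.229, v=-0.262, θ=0.043, ω=0.067
apply F[22]=+2.122 → step 23: x=-0.234, v=-0.239, θ=0.044, ω=0.050
apply F[23]=+2.006 → step 24: x=-0.239, v=-0.217, θ=0.045, ω=0.035
apply F[24]=+1.894 → step 25: x=-0.243, v=-0.196, θ=0.046, ω=0.021
apply F[25]=+1.789 → step 26: x=-0.247, v=-0.177, θ=0.046, ω=0.010
apply F[26]=+1.689 → step 27: x=-0.250, v=-0.159, θ=0.046, ω=-0.001
apply F[27]=+1.595 → step 28: x=-0.253, v=-0.143, θ=0.046, ω=-0.009
apply F[28]=+1.506 → step 29: x=-0.256, v=-0.127, θ=0.046, ω=-0.017
apply F[29]=+1.423 → step 30: x=-0.258, v=-0.112, θ=0.045, ω=-0.024
apply F[30]=+1.345 → step 31: x=-0.260, v=-0.098, θ=0.045, ω=-0.030
apply F[31]=+1.273 → step 32: x=-0.262, v=-0.086, θ=0.044, ω=-0.034
apply F[32]=+1.204 → step 33: x=-0.264, v=-0.073, θ=0.043, ω=-0.038
apply F[33]=+1.140 → step 34: x=-0.265, v=-0.062, θ=0.042, ω=-0.042
apply F[34]=+1.080 → step 35: x=-0.266, v=-0.051, θ=0.042, ω=-0.045
apply F[35]=+1.024 → step 36: x=-0.267, v=-0.041, θ=0.041, ω=-0.047
apply F[36]=+0.971 → step 37: x=-0.268, v=-0.032, θ=0.040, ω=-0.049
apply F[37]=+0.921 → step 38: x=-0.268, v=-0.023, θ=0.039, ω=-0.050
Max |angle| over trajectory = 0.105 rad; bound = 0.080 → exceeded.

Answer: no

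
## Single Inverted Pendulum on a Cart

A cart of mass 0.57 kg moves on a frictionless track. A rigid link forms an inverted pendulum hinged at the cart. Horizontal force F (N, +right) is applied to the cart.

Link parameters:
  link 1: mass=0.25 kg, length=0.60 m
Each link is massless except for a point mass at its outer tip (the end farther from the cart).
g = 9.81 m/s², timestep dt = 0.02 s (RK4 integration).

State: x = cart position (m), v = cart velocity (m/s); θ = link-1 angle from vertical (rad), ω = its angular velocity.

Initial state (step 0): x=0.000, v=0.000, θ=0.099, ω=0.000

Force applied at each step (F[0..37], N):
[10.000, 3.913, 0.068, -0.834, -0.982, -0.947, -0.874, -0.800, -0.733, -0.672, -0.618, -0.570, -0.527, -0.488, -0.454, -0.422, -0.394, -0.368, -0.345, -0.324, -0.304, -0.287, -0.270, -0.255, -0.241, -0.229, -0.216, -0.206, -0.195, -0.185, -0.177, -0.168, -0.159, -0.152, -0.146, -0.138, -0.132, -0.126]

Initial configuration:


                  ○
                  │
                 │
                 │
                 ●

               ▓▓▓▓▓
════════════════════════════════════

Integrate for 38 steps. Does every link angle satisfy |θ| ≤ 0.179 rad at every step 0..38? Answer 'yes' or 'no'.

apply F[0]=+10.000 → step 1: x=0.003, v=0.341, θ=0.094, ω=-0.534
apply F[1]=+3.913 → step 2: x=0.012, v=0.471, θ=0.081, ω=-0.721
apply F[2]=+0.068 → step 3: x=0.021, v=0.467, θ=0.067, ω=-0.690
apply F[3]=-0.834 → step 4: x=0.030, v=0.433, θ=0.054, ω=-0.614
apply F[4]=-0.982 → step 5: x=0.038, v=0.394, θ=0.043, ω=-0.534
apply F[5]=-0.947 → step 6: x=0.046, v=0.358, θ=0.033, ω=-0.461
apply F[6]=-0.874 → step 7: x=0.053, v=0.325, θ=0.024, ω=-0.397
apply F[7]=-0.800 → step 8: x=0.059, v=0.295, θ=0.017, ω=-0.340
apply F[8]=-0.733 → step 9: x=0.064, v=0.268, θ=0.010, ω=-0.291
apply F[9]=-0.672 → step 10: x=0.069, v=0.244, θ=0.005, ω=-0.248
apply F[10]=-0.618 → step 11: x=0.074, v=0.222, θ=0.000, ω=-0.211
apply F[11]=-0.570 → step 12: x=0.078, v=0.202, θ=-0.004, ω=-0.178
apply F[12]=-0.527 → step 13: x=0.082, v=0.184, θ=-0.007, ω=-0.150
apply F[13]=-0.488 → step 14: x=0.086, v=0.168, θ=-0.010, ω=-0.125
apply F[14]=-0.454 → step 15: x=0.089, v=0.153, θ=-0.012, ω=-0.104
apply F[15]=-0.422 → step 16: x=0.092, v=0.139, θ=-0.014, ω=-0.085
apply F[16]=-0.394 → step 17: x=0.095, v=0.126, θ=-0.015, ω=-0.069
apply F[17]=-0.368 → step 18: x=0.097, v=0.115, θ=-0.017, ω=-0.055
apply F[18]=-0.345 → step 19: x=0.099, v=0.104, θ=-0.017, ω=-0.043
apply F[19]=-0.324 → step 20: x=0.101, v=0.094, θ=-0.018, ω=-0.032
apply F[20]=-0.304 → step 21: x=0.103, v=0.085, θ=-0.019, ω=-0.023
apply F[21]=-0.287 → step 22: x=0.105, v=0.077, θ=-0.019, ω=-0.015
apply F[22]=-0.270 → step 23: x=0.106, v=0.069, θ=-0.019, ω=-0.009
apply F[23]=-0.255 → step 24: x=0.107, v=0.062, θ=-0.020, ω=-0.003
apply F[24]=-0.241 → step 25: x=0.108, v=0.055, θ=-0.020, ω=0.002
apply F[25]=-0.229 → step 26: x=0.110, v=0.049, θ=-0.019, ω=0.006
apply F[26]=-0.216 → step 27: x=0.110, v=0.043, θ=-0.019, ω=0.010
apply F[27]=-0.206 → step 28: x=0.111, v=0.037, θ=-0.019, ω=0.013
apply F[28]=-0.195 → step 29: x=0.112, v=0.032, θ=-0.019, ω=0.015
apply F[29]=-0.185 → step 30: x=0.113, v=0.027, θ=-0.018, ω=0.017
apply F[30]=-0.177 → step 31: x=0.113, v=0.022, θ=-0.018, ω=0.019
apply F[31]=-0.168 → step 32: x=0.113, v=0.018, θ=-0.018, ω=0.020
apply F[32]=-0.159 → step 33: x=0.114, v=0.014, θ=-0.017, ω=0.021
apply F[33]=-0.152 → step 34: x=0.114, v=0.010, θ=-0.017, ω=0.022
apply F[34]=-0.146 → step 35: x=0.114, v=0.006, θ=-0.016, ω=0.023
apply F[35]=-0.138 → step 36: x=0.114, v=0.003, θ=-0.016, ω=0.023
apply F[36]=-0.132 → step 37: x=0.114, v=-0.000, θ=-0.015, ω=0.024
apply F[37]=-0.126 → step 38: x=0.114, v=-0.003, θ=-0.015, ω=0.024
Max |angle| over trajectory = 0.099 rad; bound = 0.179 → within bound.

Answer: yes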